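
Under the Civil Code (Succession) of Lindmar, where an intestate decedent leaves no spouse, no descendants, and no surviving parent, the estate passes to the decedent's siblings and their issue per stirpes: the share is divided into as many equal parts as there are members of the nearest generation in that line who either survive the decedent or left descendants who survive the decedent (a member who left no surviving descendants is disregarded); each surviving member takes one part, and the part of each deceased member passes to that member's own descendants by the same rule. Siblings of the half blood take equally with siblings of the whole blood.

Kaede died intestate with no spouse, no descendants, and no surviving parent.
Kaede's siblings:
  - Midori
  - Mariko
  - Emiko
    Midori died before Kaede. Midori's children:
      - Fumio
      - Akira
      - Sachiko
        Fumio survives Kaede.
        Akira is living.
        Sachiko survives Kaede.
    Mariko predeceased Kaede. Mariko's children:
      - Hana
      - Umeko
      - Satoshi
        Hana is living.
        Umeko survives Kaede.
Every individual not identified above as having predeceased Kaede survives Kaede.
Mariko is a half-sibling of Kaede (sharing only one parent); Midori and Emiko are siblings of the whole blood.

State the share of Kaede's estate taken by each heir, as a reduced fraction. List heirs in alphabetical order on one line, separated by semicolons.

No spouse, descendants, or parent survives, so the estate passes to Kaede's siblings per stirpes.
Half-blood and whole-blood siblings take equally under the stated rule.
The estate is divided into 3 equal shares of 1/3 among Midori, Mariko, Emiko.
Midori predeceased; the 1/3 allotted to Midori's branch passes to Midori's issue by representation.
The 1/3 is divided into 3 equal shares of 1/9 among Fumio, Akira, Sachiko.
Fumio is living and takes 1/9.
Akira is living and takes 1/9.
Sachiko is living and takes 1/9.
Mariko predeceased; the 1/3 allotted to Mariko's branch passes to Mariko's issue by representation.
The 1/3 is divided into 3 equal shares of 1/9 among Hana, Umeko, Satoshi.
Hana is living and takes 1/9.
Umeko is living and takes 1/9.
Satoshi is living and takes 1/9.
Emiko is living and takes 1/3.

Akira 1/9; Emiko 1/3; Fumio 1/9; Hana 1/9; Sachiko 1/9; Satoshi 1/9; Umeko 1/9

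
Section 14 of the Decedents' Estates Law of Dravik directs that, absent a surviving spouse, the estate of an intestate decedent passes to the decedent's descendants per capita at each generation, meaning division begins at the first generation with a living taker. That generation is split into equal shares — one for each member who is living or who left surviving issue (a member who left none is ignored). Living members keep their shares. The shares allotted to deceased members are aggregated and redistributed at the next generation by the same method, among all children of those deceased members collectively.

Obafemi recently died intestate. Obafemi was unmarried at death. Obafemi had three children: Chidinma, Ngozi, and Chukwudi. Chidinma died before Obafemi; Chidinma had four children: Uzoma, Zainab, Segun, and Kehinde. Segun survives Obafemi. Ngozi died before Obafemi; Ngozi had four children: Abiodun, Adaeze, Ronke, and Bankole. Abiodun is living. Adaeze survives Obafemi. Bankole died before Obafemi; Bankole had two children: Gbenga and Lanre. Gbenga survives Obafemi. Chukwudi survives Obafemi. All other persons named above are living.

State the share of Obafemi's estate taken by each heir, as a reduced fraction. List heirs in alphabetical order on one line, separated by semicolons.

Abiodun 1/12; Adaeze 1/12; Chukwudi 1/3; Gbenga 1/24; Kehinde 1/12; Lanre 1/24; Ronke 1/12; Segun 1/12; Uzoma 1/12; Zainab 1/12

There is no surviving spouse, so the entire estate passes to Obafemi's descendants per capita at each generation.
At generation 1 (Chidinma, Ngozi, Chukwudi) there are 3 shares of (1)/3 = 1/3 each.
Living: Chukwudi — each takes 1/3.
Deceased: Chidinma and Ngozi. Their combined 2/3 is pooled and carried to generation 2.
At generation 2 (Uzoma, Zainab, Segun, Kehinde, Abiodun, Adaeze, Ronke, Bankole) there are 8 shares of (2/3)/8 = 1/12 each.
Living: Uzoma, Zainab, Segun, Kehinde, Abiodun, Adaeze, and Ronke — each takes 1/12.
Deceased: Bankole. That 1/12 share is carried to generation 3.
At generation 3 (Gbenga, Lanre) there are 2 shares of (1/12)/2 = 1/24 each.
Living: Gbenga and Lanre — each takes 1/24.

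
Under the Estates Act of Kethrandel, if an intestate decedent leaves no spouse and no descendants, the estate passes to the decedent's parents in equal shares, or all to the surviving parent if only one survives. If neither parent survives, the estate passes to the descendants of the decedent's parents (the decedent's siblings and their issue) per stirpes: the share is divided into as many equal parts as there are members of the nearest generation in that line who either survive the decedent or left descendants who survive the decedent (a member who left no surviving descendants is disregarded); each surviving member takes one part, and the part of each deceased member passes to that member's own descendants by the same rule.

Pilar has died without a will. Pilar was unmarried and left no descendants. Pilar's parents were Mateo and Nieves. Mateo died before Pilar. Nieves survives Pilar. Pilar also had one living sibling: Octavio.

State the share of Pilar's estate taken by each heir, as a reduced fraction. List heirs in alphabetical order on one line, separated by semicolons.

Nieves 1

Only one parent, Nieves, survives, so Nieves takes the entire estate. The siblings take nothing because a surviving parent has priority.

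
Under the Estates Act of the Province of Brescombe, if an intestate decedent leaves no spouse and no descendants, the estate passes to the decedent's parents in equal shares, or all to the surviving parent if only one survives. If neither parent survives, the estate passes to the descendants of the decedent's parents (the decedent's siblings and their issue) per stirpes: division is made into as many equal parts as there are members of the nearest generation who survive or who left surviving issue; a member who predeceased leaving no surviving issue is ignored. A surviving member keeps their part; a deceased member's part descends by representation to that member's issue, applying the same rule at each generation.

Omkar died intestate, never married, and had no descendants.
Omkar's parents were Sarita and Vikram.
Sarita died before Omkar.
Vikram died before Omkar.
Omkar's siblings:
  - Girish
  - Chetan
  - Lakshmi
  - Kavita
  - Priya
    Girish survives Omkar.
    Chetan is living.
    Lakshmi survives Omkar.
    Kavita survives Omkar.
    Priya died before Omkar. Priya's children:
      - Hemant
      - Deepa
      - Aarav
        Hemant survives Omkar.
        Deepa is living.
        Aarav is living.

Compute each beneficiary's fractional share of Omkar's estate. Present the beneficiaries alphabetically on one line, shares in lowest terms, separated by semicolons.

Aarav 1/15; Chetan 1/5; Deepa 1/15; Girish 1/5; Hemant 1/15; Kavita 1/5; Lakshmi 1/5

Neither parent survives and there are no descendants, so the estate passes to Omkar's siblings and their issue per stirpes.
The estate is divided into 5 equal shares of 1/5 among Girish, Chetan, Lakshmi, Kavita, Priya.
Girish is living and takes 1/5.
Chetan is living and takes 1/5.
Lakshmi is living and takes 1/5.
Kavita is living and takes 1/5.
Priya predeceased; the 1/5 allotted to Priya's branch passes to Priya's issue by representation.
The 1/5 is divided into 3 equal shares of 1/15 among Hemant, Deepa, Aarav.
Hemant is living and takes 1/15.
Deepa is living and takes 1/15.
Aarav is living and takes 1/15.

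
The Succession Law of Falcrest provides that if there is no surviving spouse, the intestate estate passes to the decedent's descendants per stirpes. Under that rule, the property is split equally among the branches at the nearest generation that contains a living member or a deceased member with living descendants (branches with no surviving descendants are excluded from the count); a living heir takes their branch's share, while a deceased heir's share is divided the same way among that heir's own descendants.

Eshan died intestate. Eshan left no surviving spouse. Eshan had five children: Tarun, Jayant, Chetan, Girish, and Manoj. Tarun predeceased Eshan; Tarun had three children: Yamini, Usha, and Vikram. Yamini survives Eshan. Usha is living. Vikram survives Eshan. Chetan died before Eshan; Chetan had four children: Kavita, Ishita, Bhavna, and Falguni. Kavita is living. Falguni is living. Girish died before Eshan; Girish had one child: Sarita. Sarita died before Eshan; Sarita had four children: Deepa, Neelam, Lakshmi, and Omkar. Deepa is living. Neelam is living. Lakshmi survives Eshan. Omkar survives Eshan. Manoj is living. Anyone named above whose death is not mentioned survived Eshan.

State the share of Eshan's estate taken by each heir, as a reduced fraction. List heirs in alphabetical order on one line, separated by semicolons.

There is no surviving spouse, so the entire estate passes to Eshan's descendants per stirpes.
The estate is divided into 5 equal shares of 1/5 among Tarun, Jayant, Chetan, Girish, Manoj.
Tarun predeceased; the 1/5 allotted to Tarun's branch passes to Tarun's issue by representation.
The 1/5 is divided into 3 equal shares of 1/15 among Yamini, Usha, Vikram.
Yamini is living and takes 1/15.
Usha is living and takes 1/15.
Vikram is living and takes 1/15.
Jayant is living and takes 1/5.
Chetan predeceased; the 1/5 allotted to Chetan's branch passes to Chetan's issue by representation.
The 1/5 is divided into 4 equal shares of 1/20 among Kavita, Ishita, Bhavna, Falguni.
Kavita is living and takes 1/20.
Ishita is living and takes 1/20.
Bhavna is living and takes 1/20.
Falguni is living and takes 1/20.
Girish predeceased; the 1/5 allotted to Girish's branch passes to Girish's issue by representation.
Sarita's line is the sole branch at this level, so the full 1/5 passes to Sarita's issue by representation.
The 1/5 is divided into 4 equal shares of 1/20 among Deepa, Neelam, Lakshmi, Omkar.
Deepa is living and takes 1/20.
Neelam is living and takes 1/20.
Lakshmi is living and takes 1/20.
Omkar is living and takes 1/20.
Manoj is living and takes 1/5.

Bhavna 1/20; Deepa 1/20; Falguni 1/20; Ishita 1/20; Jayant 1/5; Kavita 1/20; Lakshmi 1/20; Manoj 1/5; Neelam 1/20; Omkar 1/20; Usha 1/15; Vikram 1/15; Yamini 1/15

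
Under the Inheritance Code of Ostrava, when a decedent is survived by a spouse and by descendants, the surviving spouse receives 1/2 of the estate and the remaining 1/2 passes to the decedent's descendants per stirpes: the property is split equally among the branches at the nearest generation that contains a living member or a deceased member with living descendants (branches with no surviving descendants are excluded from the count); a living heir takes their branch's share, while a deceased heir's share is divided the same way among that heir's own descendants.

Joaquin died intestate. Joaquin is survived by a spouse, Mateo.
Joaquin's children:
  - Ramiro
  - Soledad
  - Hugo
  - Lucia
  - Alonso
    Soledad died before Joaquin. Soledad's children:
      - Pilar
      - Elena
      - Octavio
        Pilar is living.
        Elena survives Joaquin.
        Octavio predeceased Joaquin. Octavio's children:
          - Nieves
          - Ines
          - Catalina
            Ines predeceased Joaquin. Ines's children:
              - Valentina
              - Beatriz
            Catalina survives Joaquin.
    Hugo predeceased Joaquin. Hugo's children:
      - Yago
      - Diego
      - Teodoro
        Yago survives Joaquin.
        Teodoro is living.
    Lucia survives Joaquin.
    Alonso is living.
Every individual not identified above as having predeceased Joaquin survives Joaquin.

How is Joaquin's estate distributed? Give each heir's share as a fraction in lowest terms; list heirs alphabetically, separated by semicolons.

Alonso 1/10; Beatriz 1/180; Catalina 1/90; Diego 1/30; Elena 1/30; Lucia 1/10; Mateo 1/2; Nieves 1/90; Pilar 1/30; Ramiro 1/10; Teodoro 1/30; Valentina 1/180; Yago 1/30

Mateo, as surviving spouse, takes 1/2.
The remaining 1/2 passes to Joaquin's descendants per stirpes.
The 1/2 is divided into 5 equal shares of 1/10 among Ramiro, Soledad, Hugo, Lucia, Alonso.
Ramiro is living and takes 1/10.
Soledad predeceased; the 1/10 allotted to Soledad's branch passes to Soledad's issue by representation.
The 1/10 is divided into 3 equal shares of 1/30 among Pilar, Elena, Octavio.
Pilar is living and takes 1/30.
Elena is living and takes 1/30.
Octavio predeceased; the 1/30 allotted to Octavio's branch passes to Octavio's issue by representation.
The 1/30 is divided into 3 equal shares of 1/90 among Nieves, Ines, Catalina.
Nieves is living and takes 1/90.
Ines predeceased; the 1/90 allotted to Ines's branch passes to Ines's issue by representation.
The 1/90 is divided into 2 equal shares of 1/180 among Valentina, Beatriz.
Valentina is living and takes 1/180.
Beatriz is living and takes 1/180.
Catalina is living and takes 1/90.
Hugo predeceased; the 1/10 allotted to Hugo's branch passes to Hugo's issue by representation.
The 1/10 is divided into 3 equal shares of 1/30 among Yago, Diego, Teodoro.
Yago is living and takes 1/30.
Diego is living and takes 1/30.
Teodoro is living and takes 1/30.
Lucia is living and takes 1/10.
Alonso is living and takes 1/10.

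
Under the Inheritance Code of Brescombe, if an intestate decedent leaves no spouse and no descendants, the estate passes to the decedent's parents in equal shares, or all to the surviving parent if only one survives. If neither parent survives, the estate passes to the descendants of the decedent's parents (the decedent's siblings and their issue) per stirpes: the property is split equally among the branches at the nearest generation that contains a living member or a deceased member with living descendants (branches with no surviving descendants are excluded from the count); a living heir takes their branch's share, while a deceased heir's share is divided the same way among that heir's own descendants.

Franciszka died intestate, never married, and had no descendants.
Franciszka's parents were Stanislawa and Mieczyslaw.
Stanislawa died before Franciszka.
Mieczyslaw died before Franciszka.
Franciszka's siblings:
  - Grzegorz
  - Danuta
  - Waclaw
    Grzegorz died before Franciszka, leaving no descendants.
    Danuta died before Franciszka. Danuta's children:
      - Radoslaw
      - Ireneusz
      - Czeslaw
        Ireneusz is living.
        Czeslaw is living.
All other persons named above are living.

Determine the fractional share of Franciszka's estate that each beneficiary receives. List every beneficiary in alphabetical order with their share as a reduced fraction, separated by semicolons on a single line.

Czeslaw 1/6; Ireneusz 1/6; Radoslaw 1/6; Waclaw 1/2

Neither parent survives and there are no descendants, so the estate passes to Franciszka's siblings and their issue per stirpes.
Grzegorz left no surviving issue, so that branch lapses and is disregarded.
The estate is divided into 2 equal shares of 1/2 among Danuta, Waclaw.
Danuta predeceased; the 1/2 allotted to Danuta's branch passes to Danuta's issue by representation.
The 1/2 is divided into 3 equal shares of 1/6 among Radoslaw, Ireneusz, Czeslaw.
Radoslaw is living and takes 1/6.
Ireneusz is living and takes 1/6.
Czeslaw is living and takes 1/6.
Waclaw is living and takes 1/2.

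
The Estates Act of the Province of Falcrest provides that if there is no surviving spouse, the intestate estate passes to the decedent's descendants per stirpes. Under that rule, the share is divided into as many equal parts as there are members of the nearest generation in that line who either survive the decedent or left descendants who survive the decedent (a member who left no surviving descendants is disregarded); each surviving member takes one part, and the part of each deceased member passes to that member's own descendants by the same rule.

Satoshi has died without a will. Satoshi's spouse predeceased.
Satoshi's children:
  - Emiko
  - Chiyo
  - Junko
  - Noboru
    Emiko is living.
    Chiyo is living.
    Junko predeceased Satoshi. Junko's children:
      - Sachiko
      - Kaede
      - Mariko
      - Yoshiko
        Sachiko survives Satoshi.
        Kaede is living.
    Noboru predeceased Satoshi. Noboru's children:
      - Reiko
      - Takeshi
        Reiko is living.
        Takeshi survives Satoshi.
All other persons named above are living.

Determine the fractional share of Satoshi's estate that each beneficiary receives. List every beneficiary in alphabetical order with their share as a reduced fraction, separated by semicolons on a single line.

Chiyo 1/4; Emiko 1/4; Kaede 1/16; Mariko 1/16; Reiko 1/8; Sachiko 1/16; Takeshi 1/8; Yoshiko 1/16

There is no surviving spouse, so the entire estate passes to Satoshi's descendants per stirpes.
The estate is divided into 4 equal shares of 1/4 among Emiko, Chiyo, Junko, Noboru.
Emiko is living and takes 1/4.
Chiyo is living and takes 1/4.
Junko predeceased; the 1/4 allotted to Junko's branch passes to Junko's issue by representation.
The 1/4 is divided into 4 equal shares of 1/16 among Sachiko, Kaede, Mariko, Yoshiko.
Sachiko is living and takes 1/16.
Kaede is living and takes 1/16.
Mariko is living and takes 1/16.
Yoshiko is living and takes 1/16.
Noboru predeceased; the 1/4 allotted to Noboru's branch passes to Noboru's issue by representation.
The 1/4 is divided into 2 equal shares of 1/8 among Reiko, Takeshi.
Reiko is living and takes 1/8.
Takeshi is living and takes 1/8.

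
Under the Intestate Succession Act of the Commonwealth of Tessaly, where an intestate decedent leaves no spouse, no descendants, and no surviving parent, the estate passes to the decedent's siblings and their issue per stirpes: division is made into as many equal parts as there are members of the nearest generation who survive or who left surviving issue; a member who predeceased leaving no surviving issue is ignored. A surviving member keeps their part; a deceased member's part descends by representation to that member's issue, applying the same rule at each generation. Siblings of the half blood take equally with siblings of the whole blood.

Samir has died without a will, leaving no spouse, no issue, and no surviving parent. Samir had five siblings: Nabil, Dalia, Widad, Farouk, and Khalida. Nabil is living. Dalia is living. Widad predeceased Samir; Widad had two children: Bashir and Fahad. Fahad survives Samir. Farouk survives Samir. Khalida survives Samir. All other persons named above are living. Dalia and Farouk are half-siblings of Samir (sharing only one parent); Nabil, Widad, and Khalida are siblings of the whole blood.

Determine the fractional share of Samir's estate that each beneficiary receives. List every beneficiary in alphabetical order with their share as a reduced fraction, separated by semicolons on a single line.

No spouse, descendants, or parent survives, so the estate passes to Samir's siblings per stirpes.
Half-blood and whole-blood siblings take equally under the stated rule.
The estate is divided into 5 equal shares of 1/5 among Nabil, Dalia, Widad, Farouk, Khalida.
Nabil is living and takes 1/5.
Dalia is living and takes 1/5.
Widad predeceased; the 1/5 allotted to Widad's branch passes to Widad's issue by representation.
The 1/5 is divided into 2 equal shares of 1/10 among Bashir, Fahad.
Bashir is living and takes 1/10.
Fahad is living and takes 1/10.
Farouk is living and takes 1/5.
Khalida is living and takes 1/5.

Bashir 1/10; Dalia 1/5; Fahad 1/10; Farouk 1/5; Khalida 1/5; Nabil 1/5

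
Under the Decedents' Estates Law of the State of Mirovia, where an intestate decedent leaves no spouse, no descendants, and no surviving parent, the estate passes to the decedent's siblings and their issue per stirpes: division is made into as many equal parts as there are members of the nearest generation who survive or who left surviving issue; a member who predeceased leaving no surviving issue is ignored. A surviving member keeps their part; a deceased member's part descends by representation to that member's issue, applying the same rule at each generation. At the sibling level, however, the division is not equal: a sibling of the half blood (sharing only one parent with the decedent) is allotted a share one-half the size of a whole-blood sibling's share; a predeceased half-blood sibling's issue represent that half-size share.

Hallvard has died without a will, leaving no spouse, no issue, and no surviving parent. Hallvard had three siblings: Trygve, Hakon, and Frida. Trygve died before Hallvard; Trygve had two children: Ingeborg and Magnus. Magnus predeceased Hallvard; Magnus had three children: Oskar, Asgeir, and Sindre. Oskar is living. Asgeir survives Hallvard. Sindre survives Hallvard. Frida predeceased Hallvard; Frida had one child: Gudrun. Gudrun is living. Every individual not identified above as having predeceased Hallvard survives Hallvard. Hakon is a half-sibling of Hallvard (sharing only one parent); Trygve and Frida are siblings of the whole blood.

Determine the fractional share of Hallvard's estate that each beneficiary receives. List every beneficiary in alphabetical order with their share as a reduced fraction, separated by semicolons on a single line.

No spouse, descendants, or parent survives, so the estate passes to Hallvard's siblings per stirpes.
Half-blood siblings count for one-half the weight of whole-blood siblings at the initial division.
Dividing 1 in proportion to weights (total weight 5/2): Trygve (weight 1) → 2/5; Hakon (weight 1/2) → 1/5; Frida (weight 1) → 2/5.
Trygve predeceased; the 2/5 allotted to Trygve's branch passes to Trygve's issue by representation.
The 2/5 is divided into 2 equal shares of 1/5 among Ingeborg, Magnus.
Ingeborg is living and takes 1/5.
Magnus predeceased; the 1/5 allotted to Magnus's branch passes to Magnus's issue by representation.
The 1/5 is divided into 3 equal shares of 1/15 among Oskar, Asgeir, Sindre.
Oskar is living and takes 1/15.
Asgeir is living and takes 1/15.
Sindre is living and takes 1/15.
Hakon is living and takes 1/5.
Frida predeceased; the 2/5 allotted to Frida's branch passes to Frida's issue by representation.
Gudrun is the sole taker at this level and receives the full 2/5.

Asgeir 1/15; Gudrun 2/5; Hakon 1/5; Ingeborg 1/5; Oskar 1/15; Sindre 1/15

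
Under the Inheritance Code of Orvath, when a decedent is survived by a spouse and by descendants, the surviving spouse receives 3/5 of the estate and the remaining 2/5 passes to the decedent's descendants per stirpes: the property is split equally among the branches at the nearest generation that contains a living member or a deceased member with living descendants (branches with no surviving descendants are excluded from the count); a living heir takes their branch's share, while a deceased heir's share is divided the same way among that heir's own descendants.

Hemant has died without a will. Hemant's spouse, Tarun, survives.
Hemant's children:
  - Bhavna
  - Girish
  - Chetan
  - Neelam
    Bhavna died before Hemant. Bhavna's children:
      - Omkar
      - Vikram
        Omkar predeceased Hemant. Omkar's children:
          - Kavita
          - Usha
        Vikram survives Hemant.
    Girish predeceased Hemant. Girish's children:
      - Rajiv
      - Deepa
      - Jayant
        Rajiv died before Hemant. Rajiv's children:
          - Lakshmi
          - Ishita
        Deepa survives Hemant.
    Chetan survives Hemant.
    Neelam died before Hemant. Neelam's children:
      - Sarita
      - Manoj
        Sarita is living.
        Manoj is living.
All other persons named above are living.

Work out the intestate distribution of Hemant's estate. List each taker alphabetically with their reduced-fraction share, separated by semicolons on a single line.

Chetan 1/10; Deepa 1/30; Ishita 1/60; Jayant 1/30; Kavita 1/40; Lakshmi 1/60; Manoj 1/20; Sarita 1/20; Tarun 3/5; Usha 1/40; Vikram 1/20

Tarun, as surviving spouse, takes 3/5.
The remaining 2/5 passes to Hemant's descendants per stirpes.
The 2/5 is divided into 4 equal shares of 1/10 among Bhavna, Girish, Chetan, Neelam.
Bhavna predeceased; the 1/10 allotted to Bhavna's branch passes to Bhavna's issue by representation.
The 1/10 is divided into 2 equal shares of 1/20 among Omkar, Vikram.
Omkar predeceased; the 1/20 allotted to Omkar's branch passes to Omkar's issue by representation.
The 1/20 is divided into 2 equal shares of 1/40 among Kavita, Usha.
Kavita is living and takes 1/40.
Usha is living and takes 1/40.
Vikram is living and takes 1/20.
Girish predeceased; the 1/10 allotted to Girish's branch passes to Girish's issue by representation.
The 1/10 is divided into 3 equal shares of 1/30 among Rajiv, Deepa, Jayant.
Rajiv predeceased; the 1/30 allotted to Rajiv's branch passes to Rajiv's issue by representation.
The 1/30 is divided into 2 equal shares of 1/60 among Lakshmi, Ishita.
Lakshmi is living and takes 1/60.
Ishita is living and takes 1/60.
Deepa is living and takes 1/30.
Jayant is living and takes 1/30.
Chetan is living and takes 1/10.
Neelam predeceased; the 1/10 allotted to Neelam's branch passes to Neelam's issue by representation.
The 1/10 is divided into 2 equal shares of 1/20 among Sarita, Manoj.
Sarita is living and takes 1/20.
Manoj is living and takes 1/20.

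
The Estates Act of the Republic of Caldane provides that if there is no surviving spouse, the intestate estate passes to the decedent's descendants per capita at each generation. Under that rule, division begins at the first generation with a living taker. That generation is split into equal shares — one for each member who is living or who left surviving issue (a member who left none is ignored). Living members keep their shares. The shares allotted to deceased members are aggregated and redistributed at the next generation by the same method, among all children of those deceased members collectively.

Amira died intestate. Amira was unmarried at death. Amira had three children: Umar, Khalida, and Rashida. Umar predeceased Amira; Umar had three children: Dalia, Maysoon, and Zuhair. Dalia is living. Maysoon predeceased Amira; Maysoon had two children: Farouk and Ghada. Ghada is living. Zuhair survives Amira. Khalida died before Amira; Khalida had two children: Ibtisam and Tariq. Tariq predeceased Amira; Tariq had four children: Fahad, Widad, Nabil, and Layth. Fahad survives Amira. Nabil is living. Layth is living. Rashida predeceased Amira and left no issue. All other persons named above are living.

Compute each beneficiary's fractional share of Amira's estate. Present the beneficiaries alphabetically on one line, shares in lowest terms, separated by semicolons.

There is no surviving spouse, so the entire estate passes to Amira's descendants per capita at each generation.
No one at generation 1 (Umar, Khalida) is living; moving to the next generation.
At generation 2 (Dalia, Maysoon, Zuhair, Ibtisam, Tariq) there are 5 shares of (1)/5 = 1/5 each.
Living: Dalia, Zuhair, and Ibtisam — each takes 1/5.
Deceased: Maysoon and Tariq. Their combined 2/5 is pooled and carried to generation 3.
At generation 3 (Farouk, Ghada, Fahad, Widad, Nabil, Layth) there are 6 shares of (2/5)/6 = 1/15 each.
Living: Farouk, Ghada, Fahad, Widad, Nabil, and Layth — each takes 1/15.

Dalia 1/5; Fahad 1/15; Farouk 1/15; Ghada 1/15; Ibtisam 1/5; Layth 1/15; Nabil 1/15; Widad 1/15; Zuhair 1/5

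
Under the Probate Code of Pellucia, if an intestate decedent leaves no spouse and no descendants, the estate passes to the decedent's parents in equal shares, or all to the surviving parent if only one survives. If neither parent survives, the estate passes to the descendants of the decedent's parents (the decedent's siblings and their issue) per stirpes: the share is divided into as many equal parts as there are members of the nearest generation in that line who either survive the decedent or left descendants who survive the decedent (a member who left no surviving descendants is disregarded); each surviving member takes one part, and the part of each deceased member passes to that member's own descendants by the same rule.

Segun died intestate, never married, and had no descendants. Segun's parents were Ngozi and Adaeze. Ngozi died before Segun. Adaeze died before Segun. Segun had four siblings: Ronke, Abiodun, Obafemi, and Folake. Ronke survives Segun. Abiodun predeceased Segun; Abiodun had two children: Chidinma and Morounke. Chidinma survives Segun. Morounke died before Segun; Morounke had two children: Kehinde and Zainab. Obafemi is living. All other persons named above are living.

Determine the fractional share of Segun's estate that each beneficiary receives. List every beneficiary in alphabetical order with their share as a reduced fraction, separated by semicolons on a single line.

Neither parent survives and there are no descendants, so the estate passes to Segun's siblings and their issue per stirpes.
The estate is divided into 4 equal shares of 1/4 among Ronke, Abiodun, Obafemi, Folake.
Ronke is living and takes 1/4.
Abiodun predeceased; the 1/4 allotted to Abiodun's branch passes to Abiodun's issue by representation.
The 1/4 is divided into 2 equal shares of 1/8 among Chidinma, Morounke.
Chidinma is living and takes 1/8.
Morounke predeceased; the 1/8 allotted to Morounke's branch passes to Morounke's issue by representation.
The 1/8 is divided into 2 equal shares of 1/16 among Kehinde, Zainab.
Kehinde is living and takes 1/16.
Zainab is living and takes 1/16.
Obafemi is living and takes 1/4.
Folake is living and takes 1/4.

Chidinma 1/8; Folake 1/4; Kehinde 1/16; Obafemi 1/4; Ronke 1/4; Zainab 1/16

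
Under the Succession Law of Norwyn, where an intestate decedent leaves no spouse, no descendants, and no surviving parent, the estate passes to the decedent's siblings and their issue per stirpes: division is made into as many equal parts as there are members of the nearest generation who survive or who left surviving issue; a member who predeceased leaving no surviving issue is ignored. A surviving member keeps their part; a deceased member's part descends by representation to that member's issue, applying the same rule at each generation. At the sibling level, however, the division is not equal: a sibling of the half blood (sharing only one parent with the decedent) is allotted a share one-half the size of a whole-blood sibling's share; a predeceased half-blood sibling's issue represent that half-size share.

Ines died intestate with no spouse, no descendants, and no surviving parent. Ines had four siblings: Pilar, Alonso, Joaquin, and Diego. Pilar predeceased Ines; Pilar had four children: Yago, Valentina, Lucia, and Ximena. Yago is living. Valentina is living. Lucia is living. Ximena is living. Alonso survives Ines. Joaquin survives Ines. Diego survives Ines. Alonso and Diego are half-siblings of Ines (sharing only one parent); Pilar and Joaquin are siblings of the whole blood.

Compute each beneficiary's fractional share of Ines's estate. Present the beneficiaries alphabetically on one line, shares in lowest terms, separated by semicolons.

No spouse, descendants, or parent survives, so the estate passes to Ines's siblings per stirpes.
Half-blood siblings count for one-half the weight of whole-blood siblings at the initial division.
Dividing 1 in proportion to weights (total weight 3): Pilar (weight 1) → 1/3; Alonso (weight 1/2) → 1/6; Joaquin (weight 1) → 1/3; Diego (weight 1/2) → 1/6.
Pilar predeceased; the 1/3 allotted to Pilar's branch passes to Pilar's issue by representation.
The 1/3 is divided into 4 equal shares of 1/12 among Yago, Valentina, Lucia, Ximena.
Yago is living and takes 1/12.
Valentina is living and takes 1/12.
Lucia is living and takes 1/12.
Ximena is living and takes 1/12.
Alonso is living and takes 1/6.
Joaquin is living and takes 1/3.
Diego is living and takes 1/6.

Alonso 1/6; Diego 1/6; Joaquin 1/3; Lucia 1/12; Valentina 1/12; Ximena 1/12; Yago 1/12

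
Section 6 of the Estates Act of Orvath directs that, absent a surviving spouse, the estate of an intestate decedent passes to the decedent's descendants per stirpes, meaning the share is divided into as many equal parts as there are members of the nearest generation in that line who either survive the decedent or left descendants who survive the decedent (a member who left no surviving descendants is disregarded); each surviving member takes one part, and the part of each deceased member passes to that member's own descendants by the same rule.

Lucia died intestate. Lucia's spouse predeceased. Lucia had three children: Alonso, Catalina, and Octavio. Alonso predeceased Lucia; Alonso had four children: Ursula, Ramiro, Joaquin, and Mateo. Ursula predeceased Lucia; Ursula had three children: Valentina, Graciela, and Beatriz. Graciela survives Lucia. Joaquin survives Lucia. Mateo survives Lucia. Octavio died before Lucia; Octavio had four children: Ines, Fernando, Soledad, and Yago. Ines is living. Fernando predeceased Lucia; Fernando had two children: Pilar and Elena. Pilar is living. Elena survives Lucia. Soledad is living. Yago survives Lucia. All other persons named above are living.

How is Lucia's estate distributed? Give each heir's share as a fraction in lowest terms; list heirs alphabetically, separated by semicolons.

There is no surviving spouse, so the entire estate passes to Lucia's descendants per stirpes.
The estate is divided into 3 equal shares of 1/3 among Alonso, Catalina, Octavio.
Alonso predeceased; the 1/3 allotted to Alonso's branch passes to Alonso's issue by representation.
The 1/3 is divided into 4 equal shares of 1/12 among Ursula, Ramiro, Joaquin, Mateo.
Ursula predeceased; the 1/12 allotted to Ursula's branch passes to Ursula's issue by representation.
The 1/12 is divided into 3 equal shares of 1/36 among Valentina, Graciela, Beatriz.
Valentina is living and takes 1/36.
Graciela is living and takes 1/36.
Beatriz is living and takes 1/36.
Ramiro is living and takes 1/12.
Joaquin is living and takes 1/12.
Mateo is living and takes 1/12.
Catalina is living and takes 1/3.
Octavio predeceased; the 1/3 allotted to Octavio's branch passes to Octavio's issue by representation.
The 1/3 is divided into 4 equal shares of 1/12 among Ines, Fernando, Soledad, Yago.
Ines is living and takes 1/12.
Fernando predeceased; the 1/12 allotted to Fernando's branch passes to Fernando's issue by representation.
The 1/12 is divided into 2 equal shares of 1/24 among Pilar, Elena.
Pilar is living and takes 1/24.
Elena is living and takes 1/24.
Soledad is living and takes 1/12.
Yago is living and takes 1/12.

Beatriz 1/36; Catalina 1/3; Elena 1/24; Graciela 1/36; Ines 1/12; Joaquin 1/12; Mateo 1/12; Pilar 1/24; Ramiro 1/12; Soledad 1/12; Valentina 1/36; Yago 1/12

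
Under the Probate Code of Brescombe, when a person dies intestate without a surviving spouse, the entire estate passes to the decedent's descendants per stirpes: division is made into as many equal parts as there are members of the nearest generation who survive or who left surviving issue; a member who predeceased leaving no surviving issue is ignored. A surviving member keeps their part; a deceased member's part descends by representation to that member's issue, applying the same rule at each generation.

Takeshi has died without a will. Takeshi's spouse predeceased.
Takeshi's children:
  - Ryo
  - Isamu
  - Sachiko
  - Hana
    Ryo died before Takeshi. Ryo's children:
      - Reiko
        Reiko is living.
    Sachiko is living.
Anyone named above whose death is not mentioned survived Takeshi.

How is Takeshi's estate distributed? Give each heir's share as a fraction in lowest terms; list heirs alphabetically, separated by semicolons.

There is no surviving spouse, so the entire estate passes to Takeshi's descendants per stirpes.
The estate is divided into 4 equal shares of 1/4 among Ryo, Isamu, Sachiko, Hana.
Ryo predeceased; the 1/4 allotted to Ryo's branch passes to Ryo's issue by representation.
Reiko is the sole taker at this level and receives the full 1/4.
Isamu is living and takes 1/4.
Sachiko is living and takes 1/4.
Hana is living and takes 1/4.

Hana 1/4; Isamu 1/4; Reiko 1/4; Sachiko 1/4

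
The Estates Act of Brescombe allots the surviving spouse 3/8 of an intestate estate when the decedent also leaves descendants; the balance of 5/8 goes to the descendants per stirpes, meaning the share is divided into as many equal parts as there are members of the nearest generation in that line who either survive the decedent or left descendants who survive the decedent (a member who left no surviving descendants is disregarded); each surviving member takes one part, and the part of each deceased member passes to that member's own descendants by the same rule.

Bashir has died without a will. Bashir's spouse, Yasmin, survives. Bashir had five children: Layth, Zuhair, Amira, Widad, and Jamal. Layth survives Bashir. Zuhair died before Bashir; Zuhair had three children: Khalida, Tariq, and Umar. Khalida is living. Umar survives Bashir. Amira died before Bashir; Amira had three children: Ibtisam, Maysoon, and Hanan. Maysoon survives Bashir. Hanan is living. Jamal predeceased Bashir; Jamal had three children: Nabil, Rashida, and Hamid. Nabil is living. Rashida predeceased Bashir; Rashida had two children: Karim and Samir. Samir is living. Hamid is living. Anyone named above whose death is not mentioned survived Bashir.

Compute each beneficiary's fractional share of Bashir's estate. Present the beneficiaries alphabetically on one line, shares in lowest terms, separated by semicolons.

Hamid 1/24; Hanan 1/24; Ibtisam 1/24; Karim 1/48; Khalida 1/24; Layth 1/8; Maysoon 1/24; Nabil 1/24; Samir 1/48; Tariq 1/24; Umar 1/24; Widad 1/8; Yasmin 3/8

Yasmin, as surviving spouse, takes 3/8.
The remaining 5/8 passes to Bashir's descendants per stirpes.
The 5/8 is divided into 5 equal shares of 1/8 among Layth, Zuhair, Amira, Widad, Jamal.
Layth is living and takes 1/8.
Zuhair predeceased; the 1/8 allotted to Zuhair's branch passes to Zuhair's issue by representation.
The 1/8 is divided into 3 equal shares of 1/24 among Khalida, Tariq, Umar.
Khalida is living and takes 1/24.
Tariq is living and takes 1/24.
Umar is living and takes 1/24.
Amira predeceased; the 1/8 allotted to Amira's branch passes to Amira's issue by representation.
The 1/8 is divided into 3 equal shares of 1/24 among Ibtisam, Maysoon, Hanan.
Ibtisam is living and takes 1/24.
Maysoon is living and takes 1/24.
Hanan is living and takes 1/24.
Widad is living and takes 1/8.
Jamal predeceased; the 1/8 allotted to Jamal's branch passes to Jamal's issue by representation.
The 1/8 is divided into 3 equal shares of 1/24 among Nabil, Rashida, Hamid.
Nabil is living and takes 1/24.
Rashida predeceased; the 1/24 allotted to Rashida's branch passes to Rashida's issue by representation.
The 1/24 is divided into 2 equal shares of 1/48 among Karim, Samir.
Karim is living and takes 1/48.
Samir is living and takes 1/48.
Hamid is living and takes 1/24.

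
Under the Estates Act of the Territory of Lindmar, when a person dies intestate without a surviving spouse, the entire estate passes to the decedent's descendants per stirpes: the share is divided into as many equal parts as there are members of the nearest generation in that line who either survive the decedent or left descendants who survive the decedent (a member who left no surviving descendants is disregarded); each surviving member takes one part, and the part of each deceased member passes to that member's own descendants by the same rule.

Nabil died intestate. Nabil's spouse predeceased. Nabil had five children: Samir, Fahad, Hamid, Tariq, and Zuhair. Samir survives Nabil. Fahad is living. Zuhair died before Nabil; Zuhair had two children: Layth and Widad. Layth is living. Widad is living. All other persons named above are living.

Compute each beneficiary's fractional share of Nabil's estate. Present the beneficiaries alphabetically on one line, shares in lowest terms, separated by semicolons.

There is no surviving spouse, so the entire estate passes to Nabil's descendants per stirpes.
The estate is divided into 5 equal shares of 1/5 among Samir, Fahad, Hamid, Tariq, Zuhair.
Samir is living and takes 1/5.
Fahad is living and takes 1/5.
Hamid is living and takes 1/5.
Tariq is living and takes 1/5.
Zuhair predeceased; the 1/5 allotted to Zuhair's branch passes to Zuhair's issue by representation.
The 1/5 is divided into 2 equal shares of 1/10 among Layth, Widad.
Layth is living and takes 1/10.
Widad is living and takes 1/10.

Fahad 1/5; Hamid 1/5; Layth 1/10; Samir 1/5; Tariq 1/5; Widad 1/10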